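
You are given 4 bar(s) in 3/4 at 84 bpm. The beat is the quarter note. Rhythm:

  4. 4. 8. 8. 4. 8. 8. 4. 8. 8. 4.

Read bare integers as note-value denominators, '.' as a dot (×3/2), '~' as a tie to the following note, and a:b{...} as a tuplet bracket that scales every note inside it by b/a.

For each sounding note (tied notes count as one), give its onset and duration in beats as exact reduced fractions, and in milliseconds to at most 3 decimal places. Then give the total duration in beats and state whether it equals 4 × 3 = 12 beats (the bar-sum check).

1) 0.0ms=0b +1071.429ms=3/2b
2) 1071.429ms=3/2b +1071.429ms=3/2b
3) 2142.857ms=3b +535.714ms=3/4b
4) 2678.571ms=15/4b +535.714ms=3/4b
5) 3214.286ms=9/2b +1071.429ms=3/2b
6) 4285.714ms=6b +535.714ms=3/4b
7) 4821.429ms=27/4b +535.714ms=3/4b
8) 5357.143ms=15/2b +1071.429ms=3/2b
9) 6428.571ms=9b +535.714ms=3/4b
10) 6964.286ms=39/4b +535.714ms=3/4b
11) 7500.0ms=21/2b +1071.429ms=3/2b
Σ=12b of 12 (84bpm 3/4) — PASS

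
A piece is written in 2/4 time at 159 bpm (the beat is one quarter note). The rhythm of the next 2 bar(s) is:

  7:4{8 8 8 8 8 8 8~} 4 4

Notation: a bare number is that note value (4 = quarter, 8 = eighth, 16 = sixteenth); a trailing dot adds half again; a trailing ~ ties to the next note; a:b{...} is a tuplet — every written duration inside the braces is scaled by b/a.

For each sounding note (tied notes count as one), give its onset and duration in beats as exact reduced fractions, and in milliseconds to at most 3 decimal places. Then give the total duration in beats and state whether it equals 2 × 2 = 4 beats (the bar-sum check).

1) 0.0ms=0b +107.817ms=2/7b
2) 107.817ms=2/7b +107.817ms=2/7b
3) 215.633ms=4/7b +107.817ms=2/7b
4) 323.45ms=6/7b +107.817ms=2/7b
5) 431.267ms=8/7b +107.817ms=2/7b
6) 539.084ms=10/7b +107.817ms=2/7b
7) 646.9ms=12/7b +485.175ms=9/7b
8) 1132.075ms=3b +377.358ms=1b
Σ=4b of 4 (159bpm 2/4) — PASS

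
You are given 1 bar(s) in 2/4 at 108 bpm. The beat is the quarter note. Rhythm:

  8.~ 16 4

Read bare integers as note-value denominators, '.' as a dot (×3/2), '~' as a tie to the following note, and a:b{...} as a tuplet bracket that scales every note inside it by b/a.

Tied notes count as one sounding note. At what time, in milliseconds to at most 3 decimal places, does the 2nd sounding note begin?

note 2 onset = 1b = 555.556ms

1. 0.0ms @ 0 + 555.556ms (1)
2. 555.556ms @ 1 + 555.556ms (1)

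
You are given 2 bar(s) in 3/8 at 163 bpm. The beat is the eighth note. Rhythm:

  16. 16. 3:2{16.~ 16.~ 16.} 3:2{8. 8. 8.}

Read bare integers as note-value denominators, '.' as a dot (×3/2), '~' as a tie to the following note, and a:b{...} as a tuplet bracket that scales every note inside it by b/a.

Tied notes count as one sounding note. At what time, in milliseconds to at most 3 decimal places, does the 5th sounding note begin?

1. 0.0ms @ 0 + 276.074ms (3/4)
2. 276.074ms @ 3/4 + 276.074ms (3/4)
3. 552.147ms @ 3/2 + 552.147ms (3/2)
4. 1104.294ms @ 3 + 368.098ms (1)
5. 1472.393ms @ 4 + 368.098ms (1)
6. 1840.491ms @ 5 + 368.098ms (1)

note 5 onset = 4b = 1472.393ms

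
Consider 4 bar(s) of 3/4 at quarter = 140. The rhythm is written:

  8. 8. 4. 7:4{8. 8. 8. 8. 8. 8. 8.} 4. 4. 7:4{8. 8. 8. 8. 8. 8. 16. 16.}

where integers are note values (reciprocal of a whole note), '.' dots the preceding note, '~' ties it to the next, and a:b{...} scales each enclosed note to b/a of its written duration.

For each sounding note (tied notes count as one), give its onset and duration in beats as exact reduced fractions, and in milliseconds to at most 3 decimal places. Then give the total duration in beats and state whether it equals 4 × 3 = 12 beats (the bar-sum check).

1) 0.0ms=0b +321.429ms=3/4b
2) 321.429ms=3/4b +321.429ms=3/4b
3) 642.857ms=3/2b +642.857ms=3/2b
4) 1285.714ms=3b +183.673ms=3/7b
5) 1469.388ms=24/7b +183.673ms=3/7b
6) 1653.061ms=27/7b +183.673ms=3/7b
7) 1836.735ms=30/7b +183.673ms=3/7b
8) 2020.408ms=33/7b +183.673ms=3/7b
9) 2204.082ms=36/7b +183.673ms=3/7b
10) 2387.755ms=39/7b +183.673ms=3/7b
11) 2571.429ms=6b +642.857ms=3/2b
12) 3214.286ms=15/2b +642.857ms=3/2b
13) 3857.143ms=9b +183.673ms=3/7b
14) 4040.816ms=66/7b +183.673ms=3/7b
15) 4224.49ms=69/7b +183.673ms=3/7b
16) 4408.163ms=72/7b +183.673ms=3/7b
17) 4591.837ms=75/7b +183.673ms=3/7b
18) 4775.51ms=78/7b +183.673ms=3/7b
19) 4959.184ms=81/7b +91.837ms=3/14b
20) 5051.02ms=165/14b +91.837ms=3/14b
Σ=12b of 12 (140bpm 3/4) — PASS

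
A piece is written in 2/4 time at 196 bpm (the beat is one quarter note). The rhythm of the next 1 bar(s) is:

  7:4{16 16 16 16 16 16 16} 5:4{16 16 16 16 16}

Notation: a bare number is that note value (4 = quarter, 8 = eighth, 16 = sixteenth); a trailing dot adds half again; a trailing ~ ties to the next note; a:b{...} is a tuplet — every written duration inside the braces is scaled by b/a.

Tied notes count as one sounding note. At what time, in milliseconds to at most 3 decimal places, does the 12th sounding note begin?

1. 0.0ms @ 0 + 43.732ms (1/7)
2. 43.732ms @ 1/7 + 43.732ms (1/7)
3. 87.464ms @ 2/7 + 43.732ms (1/7)
4. 131.195ms @ 3/7 + 43.732ms (1/7)
5. 174.927ms @ 4/7 + 43.732ms (1/7)
6. 218.659ms @ 5/7 + 43.732ms (1/7)
7. 262.391ms @ 6/7 + 43.732ms (1/7)
8. 306.122ms @ 1 + 61.224ms (1/5)
9. 367.347ms @ 6/5 + 61.224ms (1/5)
10. 428.571ms @ 7/5 + 61.224ms (1/5)
11. 489.796ms @ 8/5 + 61.224ms (1/5)
12. 551.02ms @ 9/5 + 61.224ms (1/5)

note 12 onset = 9/5b = 551.02ms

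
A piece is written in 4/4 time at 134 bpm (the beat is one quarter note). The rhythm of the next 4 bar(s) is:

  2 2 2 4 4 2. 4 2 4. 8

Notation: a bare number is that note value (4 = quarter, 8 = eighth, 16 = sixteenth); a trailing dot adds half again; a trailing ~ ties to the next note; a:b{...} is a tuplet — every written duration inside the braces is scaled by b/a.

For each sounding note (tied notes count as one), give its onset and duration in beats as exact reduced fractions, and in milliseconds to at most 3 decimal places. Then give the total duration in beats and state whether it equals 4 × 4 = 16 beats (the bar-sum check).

1) 0.0ms=0b +895.522ms=2b
2) 895.522ms=2b +895.522ms=2b
3) 1791.045ms=4b +895.522ms=2b
4) 2686.567ms=6b +447.761ms=1b
5) 3134.328ms=7b +447.761ms=1b
6) 3582.09ms=8b +1343.284ms=3b
7) 4925.373ms=11b +447.761ms=1b
8) 5373.134ms=12b +895.522ms=2b
9) 6268.657ms=14b +671.642ms=3/2b
10) 6940.299ms=31/2b +223.881ms=1/2b
Σ=16b of 16 (134bpm 4/4) — PASS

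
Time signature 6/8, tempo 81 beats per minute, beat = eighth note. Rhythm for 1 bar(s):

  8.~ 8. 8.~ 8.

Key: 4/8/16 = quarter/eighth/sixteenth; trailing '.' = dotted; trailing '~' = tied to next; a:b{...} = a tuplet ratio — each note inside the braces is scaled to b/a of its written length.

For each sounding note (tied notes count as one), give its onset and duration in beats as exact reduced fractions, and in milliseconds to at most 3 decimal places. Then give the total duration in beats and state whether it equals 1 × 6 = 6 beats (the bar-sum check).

1) 0.0ms=0b +2222.222ms=3b
2) 2222.222ms=3b +2222.222ms=3b
Σ=6b of 6 (81bpm 6/8) — PASS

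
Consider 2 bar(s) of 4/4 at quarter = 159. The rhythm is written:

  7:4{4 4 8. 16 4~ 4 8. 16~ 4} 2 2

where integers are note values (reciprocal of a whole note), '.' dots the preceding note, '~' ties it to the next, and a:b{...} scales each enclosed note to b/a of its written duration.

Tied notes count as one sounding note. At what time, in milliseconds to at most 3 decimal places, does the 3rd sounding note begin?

note 3 onset = 8/7b = 431.267ms

1. 0.0ms @ 0 + 215.633ms (4/7)
2. 215.633ms @ 4/7 + 215.633ms (4/7)
3. 431.267ms @ 8/7 + 161.725ms (3/7)
4. 592.992ms @ 11/7 + 53.908ms (1/7)
5. 646.9ms @ 12/7 + 431.267ms (8/7)
6. 1078.167ms @ 20/7 + 161.725ms (3/7)
7. 1239.892ms @ 23/7 + 269.542ms (5/7)
8. 1509.434ms @ 4 + 754.717ms (2)
9. 2264.151ms @ 6 + 754.717ms (2)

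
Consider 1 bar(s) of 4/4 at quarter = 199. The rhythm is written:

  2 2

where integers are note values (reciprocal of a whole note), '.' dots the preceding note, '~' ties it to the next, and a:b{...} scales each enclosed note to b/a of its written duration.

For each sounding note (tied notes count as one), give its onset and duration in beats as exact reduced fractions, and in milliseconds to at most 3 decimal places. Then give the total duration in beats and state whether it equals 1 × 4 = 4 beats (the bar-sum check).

1) 0.0ms=0b +603.015ms=2b
2) 603.015ms=2b +603.015ms=2b
Σ=4b of 4 (199bpm 4/4) — PASS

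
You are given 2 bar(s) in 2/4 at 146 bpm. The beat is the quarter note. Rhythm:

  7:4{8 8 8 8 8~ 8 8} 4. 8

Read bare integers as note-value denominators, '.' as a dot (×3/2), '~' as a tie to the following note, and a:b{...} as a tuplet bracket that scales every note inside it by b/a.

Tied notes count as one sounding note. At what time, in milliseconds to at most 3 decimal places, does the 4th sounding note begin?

note 4 onset = 6/7b = 352.25ms

1. 0.0ms @ 0 + 117.417ms (2/7)
2. 117.417ms @ 2/7 + 117.417ms (2/7)
3. 234.834ms @ 4/7 + 117.417ms (2/7)
4. 352.25ms @ 6/7 + 117.417ms (2/7)
5. 469.667ms @ 8/7 + 234.834ms (4/7)
6. 704.501ms @ 12/7 + 117.417ms (2/7)
7. 821.918ms @ 2 + 616.438ms (3/2)
8. 1438.356ms @ 7/2 + 205.479ms (1/2)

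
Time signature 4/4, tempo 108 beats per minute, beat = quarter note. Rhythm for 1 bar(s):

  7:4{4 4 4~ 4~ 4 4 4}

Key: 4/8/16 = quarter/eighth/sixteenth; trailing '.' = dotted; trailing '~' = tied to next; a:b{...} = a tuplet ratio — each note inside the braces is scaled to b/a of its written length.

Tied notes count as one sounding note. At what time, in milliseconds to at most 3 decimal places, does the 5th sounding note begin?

note 5 onset = 24/7b = 1904.762ms

1. 0.0ms @ 0 + 317.46ms (4/7)
2. 317.46ms @ 4/7 + 317.46ms (4/7)
3. 634.921ms @ 8/7 + 952.381ms (12/7)
4. 1587.302ms @ 20/7 + 317.46ms (4/7)
5. 1904.762ms @ 24/7 + 317.46ms (4/7)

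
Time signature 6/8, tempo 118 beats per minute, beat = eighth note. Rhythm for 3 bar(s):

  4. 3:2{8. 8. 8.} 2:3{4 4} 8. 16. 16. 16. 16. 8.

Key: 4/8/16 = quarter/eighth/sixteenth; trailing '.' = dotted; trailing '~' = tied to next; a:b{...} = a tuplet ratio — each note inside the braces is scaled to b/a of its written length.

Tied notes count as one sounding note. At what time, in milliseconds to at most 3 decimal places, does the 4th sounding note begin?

note 4 onset = 5b = 2542.373ms

1. 0.0ms @ 0 + 1525.424ms (3)
2. 1525.424ms @ 3 + 508.475ms (1)
3. 2033.898ms @ 4 + 508.475ms (1)
4. 2542.373ms @ 5 + 508.475ms (1)
5. 3050.847ms @ 6 + 1525.424ms (3)
6. 4576.271ms @ 9 + 1525.424ms (3)
7. 6101.695ms @ 12 + 762.712ms (3/2)
8. 6864.407ms @ 27/2 + 381.356ms (3/4)
9. 7245.763ms @ 57/4 + 381.356ms (3/4)
10. 7627.119ms @ 15 + 381.356ms (3/4)
11. 8008.475ms @ 63/4 + 381.356ms (3/4)
12. 8389.831ms @ 33/2 + 762.712ms (3/2)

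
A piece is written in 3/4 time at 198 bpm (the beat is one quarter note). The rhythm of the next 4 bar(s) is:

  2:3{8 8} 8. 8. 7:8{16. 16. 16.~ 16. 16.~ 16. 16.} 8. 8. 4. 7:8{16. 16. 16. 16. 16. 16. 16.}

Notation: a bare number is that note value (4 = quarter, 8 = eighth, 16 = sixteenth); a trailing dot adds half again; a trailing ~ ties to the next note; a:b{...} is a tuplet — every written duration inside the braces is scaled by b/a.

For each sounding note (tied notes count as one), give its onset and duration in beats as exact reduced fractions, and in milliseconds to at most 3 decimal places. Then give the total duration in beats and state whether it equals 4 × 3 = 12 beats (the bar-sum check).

1) 0.0ms=0b +227.273ms=3/4b
2) 227.273ms=3/4b +227.273ms=3/4b
3) 454.545ms=3/2b +227.273ms=3/4b
4) 681.818ms=9/4b +227.273ms=3/4b
5) 909.091ms=3b +129.87ms=3/7b
6) 1038.961ms=24/7b +129.87ms=3/7b
7) 1168.831ms=27/7b +259.74ms=6/7b
8) 1428.571ms=33/7b +259.74ms=6/7b
9) 1688.312ms=39/7b +129.87ms=3/7b
10) 1818.182ms=6b +227.273ms=3/4b
11) 2045.455ms=27/4b +227.273ms=3/4b
12) 2272.727ms=15/2b +454.545ms=3/2b
13) 2727.273ms=9b +129.87ms=3/7b
14) 2857.143ms=66/7b +129.87ms=3/7b
15) 2987.013ms=69/7b +129.87ms=3/7b
16) 3116.883ms=72/7b +129.87ms=3/7b
17) 3246.753ms=75/7b +129.87ms=3/7b
18) 3376.623ms=78/7b +129.87ms=3/7b
19) 3506.494ms=81/7b +129.87ms=3/7b
Σ=12b of 12 (198bpm 3/4) — PASS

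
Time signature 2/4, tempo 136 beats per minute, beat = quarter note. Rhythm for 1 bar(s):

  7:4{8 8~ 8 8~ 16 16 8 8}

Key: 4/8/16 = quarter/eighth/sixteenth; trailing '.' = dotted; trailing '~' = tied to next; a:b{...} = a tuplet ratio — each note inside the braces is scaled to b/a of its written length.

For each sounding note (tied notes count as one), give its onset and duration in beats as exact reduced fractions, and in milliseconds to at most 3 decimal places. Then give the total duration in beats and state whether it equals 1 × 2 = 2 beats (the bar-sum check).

1) 0.0ms=0b +126.05ms=2/7b
2) 126.05ms=2/7b +252.101ms=4/7b
3) 378.151ms=6/7b +189.076ms=3/7b
4) 567.227ms=9/7b +63.025ms=1/7b
5) 630.252ms=10/7b +126.05ms=2/7b
6) 756.303ms=12/7b +126.05ms=2/7b
Σ=2b of 2 (136bpm 2/4) — PASS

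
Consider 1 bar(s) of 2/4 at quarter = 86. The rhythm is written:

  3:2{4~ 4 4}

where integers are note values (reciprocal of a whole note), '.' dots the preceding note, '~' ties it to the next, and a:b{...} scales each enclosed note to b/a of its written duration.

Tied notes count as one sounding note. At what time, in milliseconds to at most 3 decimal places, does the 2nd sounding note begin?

note 2 onset = 4/3b = 930.233ms

1. 0.0ms @ 0 + 930.233ms (4/3)
2. 930.233ms @ 4/3 + 465.116ms (2/3)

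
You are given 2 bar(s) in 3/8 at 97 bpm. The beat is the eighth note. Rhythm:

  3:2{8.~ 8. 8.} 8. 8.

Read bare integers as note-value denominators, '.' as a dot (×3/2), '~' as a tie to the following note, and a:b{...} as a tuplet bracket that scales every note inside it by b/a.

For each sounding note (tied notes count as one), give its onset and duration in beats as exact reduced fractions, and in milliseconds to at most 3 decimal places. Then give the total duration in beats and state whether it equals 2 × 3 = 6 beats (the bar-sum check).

1) 0.0ms=0b +1237.113ms=2b
2) 1237.113ms=2b +618.557ms=1b
3) 1855.67ms=3b +927.835ms=3/2b
4) 2783.505ms=9/2b +927.835ms=3/2b
Σ=6b of 6 (97bpm 3/8) — PASS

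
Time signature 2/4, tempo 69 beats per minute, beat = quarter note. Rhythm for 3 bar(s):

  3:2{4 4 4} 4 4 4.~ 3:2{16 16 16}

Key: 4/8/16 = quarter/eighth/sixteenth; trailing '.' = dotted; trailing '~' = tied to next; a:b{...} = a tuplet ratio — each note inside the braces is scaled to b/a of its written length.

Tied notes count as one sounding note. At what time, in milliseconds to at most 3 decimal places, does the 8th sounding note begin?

1. 0.0ms @ 0 + 579.71ms (2/3)
2. 579.71ms @ 2/3 + 579.71ms (2/3)
3. 1159.42ms @ 4/3 + 579.71ms (2/3)
4. 1739.13ms @ 2 + 869.565ms (1)
5. 2608.696ms @ 3 + 869.565ms (1)
6. 3478.261ms @ 4 + 1449.275ms (5/3)
7. 4927.536ms @ 17/3 + 144.928ms (1/6)
8. 5072.464ms @ 35/6 + 144.928ms (1/6)

note 8 onset = 35/6b = 5072.464ms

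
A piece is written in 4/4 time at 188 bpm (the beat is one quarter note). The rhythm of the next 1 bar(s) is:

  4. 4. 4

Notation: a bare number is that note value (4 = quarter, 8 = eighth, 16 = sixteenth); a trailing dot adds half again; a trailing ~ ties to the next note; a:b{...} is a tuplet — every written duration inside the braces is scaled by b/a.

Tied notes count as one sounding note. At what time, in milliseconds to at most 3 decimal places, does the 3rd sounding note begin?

note 3 onset = 3b = 957.447ms

1. 0.0ms @ 0 + 478.723ms (3/2)
2. 478.723ms @ 3/2 + 478.723ms (3/2)
3. 957.447ms @ 3 + 319.149ms (1)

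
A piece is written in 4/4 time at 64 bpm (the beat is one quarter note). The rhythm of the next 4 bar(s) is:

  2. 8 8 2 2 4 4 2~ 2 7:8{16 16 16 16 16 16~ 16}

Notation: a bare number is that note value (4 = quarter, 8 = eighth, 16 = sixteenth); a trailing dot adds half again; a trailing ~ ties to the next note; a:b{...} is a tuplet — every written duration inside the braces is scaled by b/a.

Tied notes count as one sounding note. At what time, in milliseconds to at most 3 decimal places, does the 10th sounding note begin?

1. 0.0ms @ 0 + 2812.5ms (3)
2. 2812.5ms @ 3 + 468.75ms (1/2)
3. 3281.25ms @ 7/2 + 468.75ms (1/2)
4. 3750.0ms @ 4 + 1875.0ms (2)
5. 5625.0ms @ 6 + 1875.0ms (2)
6. 7500.0ms @ 8 + 937.5ms (1)
7. 8437.5ms @ 9 + 937.5ms (1)
8. 9375.0ms @ 10 + 3750.0ms (4)
9. 13125.0ms @ 14 + 267.857ms (2/7)
10. 13392.857ms @ 100/7 + 267.857ms (2/7)
11. 13660.714ms @ 102/7 + 267.857ms (2/7)
12. 13928.571ms @ 104/7 + 267.857ms (2/7)
13. 14196.429ms @ 106/7 + 267.857ms (2/7)
14. 14464.286ms @ 108/7 + 535.714ms (4/7)

note 10 onset = 100/7b = 13392.857ms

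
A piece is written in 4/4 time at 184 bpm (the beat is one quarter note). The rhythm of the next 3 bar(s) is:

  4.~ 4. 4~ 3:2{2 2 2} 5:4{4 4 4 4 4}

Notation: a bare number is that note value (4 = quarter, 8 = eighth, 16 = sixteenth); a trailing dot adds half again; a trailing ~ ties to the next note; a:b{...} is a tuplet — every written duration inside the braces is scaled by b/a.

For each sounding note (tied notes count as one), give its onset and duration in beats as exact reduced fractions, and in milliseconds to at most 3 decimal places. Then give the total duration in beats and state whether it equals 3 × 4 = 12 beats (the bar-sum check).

1) 0.0ms=0b +978.261ms=3b
2) 978.261ms=3b +760.87ms=7/3b
3) 1739.13ms=16/3b +434.783ms=4/3b
4) 2173.913ms=20/3b +434.783ms=4/3b
5) 2608.696ms=8b +260.87ms=4/5b
6) 2869.565ms=44/5b +260.87ms=4/5b
7) 3130.435ms=48/5b +260.87ms=4/5b
8) 3391.304ms=52/5b +260.87ms=4/5b
9) 3652.174ms=56/5b +260.87ms=4/5b
Σ=12b of 12 (184bpm 4/4) — PASS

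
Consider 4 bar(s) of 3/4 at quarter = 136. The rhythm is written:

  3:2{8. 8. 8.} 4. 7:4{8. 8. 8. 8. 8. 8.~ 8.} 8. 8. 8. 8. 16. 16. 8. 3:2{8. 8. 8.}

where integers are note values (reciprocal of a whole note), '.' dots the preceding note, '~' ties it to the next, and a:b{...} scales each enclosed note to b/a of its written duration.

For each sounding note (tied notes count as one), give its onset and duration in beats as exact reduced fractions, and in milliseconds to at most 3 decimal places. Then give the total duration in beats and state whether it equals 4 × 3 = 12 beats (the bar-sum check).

1) 0.0ms=0b +220.588ms=1/2b
2) 220.588ms=1/2b +220.588ms=1/2b
3) 441.176ms=1b +220.588ms=1/2b
4) 661.765ms=3/2b +661.765ms=3/2b
5) 1323.529ms=3b +189.076ms=3/7b
6) 1512.605ms=24/7b +189.076ms=3/7b
7) 1701.681ms=27/7b +189.076ms=3/7b
8) 1890.756ms=30/7b +189.076ms=3/7b
9) 2079.832ms=33/7b +189.076ms=3/7b
10) 2268.908ms=36/7b +378.151ms=6/7b
11) 2647.059ms=6b +330.882ms=3/4b
12) 2977.941ms=27/4b +330.882ms=3/4b
13) 3308.824ms=15/2b +330.882ms=3/4b
14) 3639.706ms=33/4b +330.882ms=3/4b
15) 3970.588ms=9b +165.441ms=3/8b
16) 4136.029ms=75/8b +165.441ms=3/8b
17) 4301.471ms=39/4b +330.882ms=3/4b
18) 4632.353ms=21/2b +220.588ms=1/2b
19) 4852.941ms=11b +220.588ms=1/2b
20) 5073.529ms=23/2b +220.588ms=1/2b
Σ=12b of 12 (136bpm 3/4) — PASS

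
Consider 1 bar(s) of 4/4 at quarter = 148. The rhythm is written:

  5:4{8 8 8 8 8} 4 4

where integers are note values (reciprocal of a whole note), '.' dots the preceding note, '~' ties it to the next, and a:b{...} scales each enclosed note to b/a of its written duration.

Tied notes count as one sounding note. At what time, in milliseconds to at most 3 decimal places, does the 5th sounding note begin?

1. 0.0ms @ 0 + 162.162ms (2/5)
2. 162.162ms @ 2/5 + 162.162ms (2/5)
3. 324.324ms @ 4/5 + 162.162ms (2/5)
4. 486.486ms @ 6/5 + 162.162ms (2/5)
5. 648.649ms @ 8/5 + 162.162ms (2/5)
6. 810.811ms @ 2 + 405.405ms (1)
7. 1216.216ms @ 3 + 405.405ms (1)

note 5 onset = 8/5b = 648.649ms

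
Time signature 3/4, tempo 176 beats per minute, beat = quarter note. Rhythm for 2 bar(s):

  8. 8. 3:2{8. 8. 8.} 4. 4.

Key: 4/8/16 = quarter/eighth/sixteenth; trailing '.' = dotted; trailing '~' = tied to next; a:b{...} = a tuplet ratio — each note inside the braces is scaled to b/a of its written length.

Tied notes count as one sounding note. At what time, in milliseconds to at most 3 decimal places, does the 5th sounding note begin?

note 5 onset = 5/2b = 852.273ms

1. 0.0ms @ 0 + 255.682ms (3/4)
2. 255.682ms @ 3/4 + 255.682ms (3/4)
3. 511.364ms @ 3/2 + 170.455ms (1/2)
4. 681.818ms @ 2 + 170.455ms (1/2)
5. 852.273ms @ 5/2 + 170.455ms (1/2)
6. 1022.727ms @ 3 + 511.364ms (3/2)
7. 1534.091ms @ 9/2 + 511.364ms (3/2)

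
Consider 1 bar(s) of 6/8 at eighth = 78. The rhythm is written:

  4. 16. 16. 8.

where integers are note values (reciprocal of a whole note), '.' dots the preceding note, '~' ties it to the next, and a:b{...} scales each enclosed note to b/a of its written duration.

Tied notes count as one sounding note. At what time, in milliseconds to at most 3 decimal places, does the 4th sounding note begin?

1. 0.0ms @ 0 + 2307.692ms (3)
2. 2307.692ms @ 3 + 576.923ms (3/4)
3. 2884.615ms @ 15/4 + 576.923ms (3/4)
4. 3461.538ms @ 9/2 + 1153.846ms (3/2)

note 4 onset = 9/2b = 3461.538ms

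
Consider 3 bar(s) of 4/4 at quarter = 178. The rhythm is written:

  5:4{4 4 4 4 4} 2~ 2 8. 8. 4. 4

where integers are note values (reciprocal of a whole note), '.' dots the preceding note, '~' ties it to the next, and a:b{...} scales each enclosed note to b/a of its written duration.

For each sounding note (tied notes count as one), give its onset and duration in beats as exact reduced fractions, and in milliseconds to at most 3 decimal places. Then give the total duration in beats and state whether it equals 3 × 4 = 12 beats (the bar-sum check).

1) 0.0ms=0b +269.663ms=4/5b
2) 269.663ms=4/5b +269.663ms=4/5b
3) 539.326ms=8/5b +269.663ms=4/5b
4) 808.989ms=12/5b +269.663ms=4/5b
5) 1078.652ms=16/5b +269.663ms=4/5b
6) 1348.315ms=4b +1348.315ms=4b
7) 2696.629ms=8b +252.809ms=3/4b
8) 2949.438ms=35/4b +252.809ms=3/4b
9) 3202.247ms=19/2b +505.618ms=3/2b
10) 3707.865ms=11b +337.079ms=1b
Σ=12b of 12 (178bpm 4/4) — PASS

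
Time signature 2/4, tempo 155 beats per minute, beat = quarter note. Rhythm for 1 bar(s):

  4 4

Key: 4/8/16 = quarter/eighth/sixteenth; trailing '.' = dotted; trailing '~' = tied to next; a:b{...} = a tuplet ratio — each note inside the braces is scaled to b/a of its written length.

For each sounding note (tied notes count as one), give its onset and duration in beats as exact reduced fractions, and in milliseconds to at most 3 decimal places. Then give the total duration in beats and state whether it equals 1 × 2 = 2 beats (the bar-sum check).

1) 0.0ms=0b +387.097ms=1b
2) 387.097ms=1b +387.097ms=1b
Σ=2b of 2 (155bpm 2/4) — PASS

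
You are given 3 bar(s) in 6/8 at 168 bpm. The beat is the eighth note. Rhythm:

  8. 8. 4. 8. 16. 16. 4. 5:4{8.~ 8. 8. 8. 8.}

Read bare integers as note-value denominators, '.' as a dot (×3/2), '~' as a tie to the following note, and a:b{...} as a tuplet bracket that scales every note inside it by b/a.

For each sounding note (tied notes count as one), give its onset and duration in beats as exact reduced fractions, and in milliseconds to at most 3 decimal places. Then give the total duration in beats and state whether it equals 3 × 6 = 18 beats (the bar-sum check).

1) 0.0ms=0b +535.714ms=3/2b
2) 535.714ms=3/2b +535.714ms=3/2b
3) 1071.429ms=3b +1071.429ms=3b
4) 2142.857ms=6b +535.714ms=3/2b
5) 2678.571ms=15/2b +267.857ms=3/4b
6) 2946.429ms=33/4b +267.857ms=3/4b
7) 3214.286ms=9b +1071.429ms=3b
8) 4285.714ms=12b +857.143ms=12/5b
9) 5142.857ms=72/5b +428.571ms=6/5b
10) 5571.429ms=78/5b +428.571ms=6/5b
11) 6000.0ms=84/5b +428.571ms=6/5b
Σ=18b of 18 (168bpm 6/8) — PASS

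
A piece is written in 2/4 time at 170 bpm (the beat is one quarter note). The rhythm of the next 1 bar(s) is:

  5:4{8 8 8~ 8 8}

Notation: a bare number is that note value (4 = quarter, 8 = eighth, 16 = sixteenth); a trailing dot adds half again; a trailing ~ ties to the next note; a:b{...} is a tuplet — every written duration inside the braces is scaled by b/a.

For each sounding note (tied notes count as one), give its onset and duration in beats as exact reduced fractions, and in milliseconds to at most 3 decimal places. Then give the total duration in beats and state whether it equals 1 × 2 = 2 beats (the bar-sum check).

1) 0.0ms=0b +141.176ms=2/5b
2) 141.176ms=2/5b +141.176ms=2/5b
3) 282.353ms=4/5b +282.353ms=4/5b
4) 564.706ms=8/5b +141.176ms=2/5b
Σ=2b of 2 (170bpm 2/4) — PASS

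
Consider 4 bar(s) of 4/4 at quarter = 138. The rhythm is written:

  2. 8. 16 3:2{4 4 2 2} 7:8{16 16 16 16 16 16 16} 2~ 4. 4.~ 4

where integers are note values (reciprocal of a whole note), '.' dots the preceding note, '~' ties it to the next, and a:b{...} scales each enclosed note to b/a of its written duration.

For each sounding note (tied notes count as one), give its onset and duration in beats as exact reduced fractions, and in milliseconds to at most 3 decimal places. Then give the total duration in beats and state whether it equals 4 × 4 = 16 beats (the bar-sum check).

1) 0.0ms=0b +1304.348ms=3b
2) 1304.348ms=3b +326.087ms=3/4b
3) 1630.435ms=15/4b +108.696ms=1/4b
4) 1739.13ms=4b +289.855ms=2/3b
5) 2028.986ms=14/3b +289.855ms=2/3b
6) 2318.841ms=16/3b +579.71ms=4/3b
7) 2898.551ms=20/3b +579.71ms=4/3b
8) 3478.261ms=8b +124.224ms=2/7b
9) 3602.484ms=58/7b +124.224ms=2/7b
10) 3726.708ms=60/7b +124.224ms=2/7b
11) 3850.932ms=62/7b +124.224ms=2/7b
12) 3975.155ms=64/7b +124.224ms=2/7b
13) 4099.379ms=66/7b +124.224ms=2/7b
14) 4223.602ms=68/7b +124.224ms=2/7b
15) 4347.826ms=10b +1521.739ms=7/2b
16) 5869.565ms=27/2b +1086.957ms=5/2b
Σ=16b of 16 (138bpm 4/4) — PASS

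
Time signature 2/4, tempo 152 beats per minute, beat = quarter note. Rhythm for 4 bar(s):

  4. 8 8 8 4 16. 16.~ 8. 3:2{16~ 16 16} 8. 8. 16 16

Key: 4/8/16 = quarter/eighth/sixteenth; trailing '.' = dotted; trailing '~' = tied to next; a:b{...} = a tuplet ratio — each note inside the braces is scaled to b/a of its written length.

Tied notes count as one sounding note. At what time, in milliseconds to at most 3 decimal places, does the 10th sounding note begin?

note 10 onset = 6b = 2368.421ms

1. 0.0ms @ 0 + 592.105ms (3/2)
2. 592.105ms @ 3/2 + 197.368ms (1/2)
3. 789.474ms @ 2 + 197.368ms (1/2)
4. 986.842ms @ 5/2 + 197.368ms (1/2)
5. 1184.211ms @ 3 + 394.737ms (1)
6. 1578.947ms @ 4 + 148.026ms (3/8)
7. 1726.974ms @ 35/8 + 444.079ms (9/8)
8. 2171.053ms @ 11/2 + 131.579ms (1/3)
9. 2302.632ms @ 35/6 + 65.789ms (1/6)
10. 2368.421ms @ 6 + 296.053ms (3/4)
11. 2664.474ms @ 27/4 + 296.053ms (3/4)
12. 2960.526ms @ 15/2 + 98.684ms (1/4)
13. 3059.211ms @ 31/4 + 98.684ms (1/4)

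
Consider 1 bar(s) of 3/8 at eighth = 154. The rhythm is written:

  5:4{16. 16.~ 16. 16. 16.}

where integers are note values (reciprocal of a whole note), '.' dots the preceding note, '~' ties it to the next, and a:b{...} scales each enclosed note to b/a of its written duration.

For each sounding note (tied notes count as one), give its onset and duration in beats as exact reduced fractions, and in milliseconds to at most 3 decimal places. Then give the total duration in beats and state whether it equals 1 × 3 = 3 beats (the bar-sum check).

1) 0.0ms=0b +233.766ms=3/5b
2) 233.766ms=3/5b +467.532ms=6/5b
3) 701.299ms=9/5b +233.766ms=3/5b
4) 935.065ms=12/5b +233.766ms=3/5b
Σ=3b of 3 (154bpm 3/8) — PASS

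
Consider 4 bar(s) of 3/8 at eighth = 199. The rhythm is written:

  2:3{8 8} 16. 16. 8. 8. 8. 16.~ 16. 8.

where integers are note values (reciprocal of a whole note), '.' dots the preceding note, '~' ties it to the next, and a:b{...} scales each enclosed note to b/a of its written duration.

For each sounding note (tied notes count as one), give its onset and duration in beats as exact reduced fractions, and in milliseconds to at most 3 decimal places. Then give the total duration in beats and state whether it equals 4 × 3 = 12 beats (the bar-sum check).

1) 0.0ms=0b +452.261ms=3/2b
2) 452.261ms=3/2b +452.261ms=3/2b
3) 904.523ms=3b +226.131ms=3/4b
4) 1130.653ms=15/4b +226.131ms=3/4b
5) 1356.784ms=9/2b +452.261ms=3/2b
6) 1809.045ms=6b +452.261ms=3/2b
7) 2261.307ms=15/2b +452.261ms=3/2b
8) 2713.568ms=9b +452.261ms=3/2b
9) 3165.829ms=21/2b +452.261ms=3/2b
Σ=12b of 12 (199bpm 3/8) — PASS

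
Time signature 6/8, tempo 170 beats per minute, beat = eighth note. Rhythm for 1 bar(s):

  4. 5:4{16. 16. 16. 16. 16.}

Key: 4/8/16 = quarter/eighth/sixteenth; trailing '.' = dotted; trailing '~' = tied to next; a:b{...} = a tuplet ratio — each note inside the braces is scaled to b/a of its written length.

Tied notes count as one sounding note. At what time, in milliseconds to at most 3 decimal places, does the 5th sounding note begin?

1. 0.0ms @ 0 + 1058.824ms (3)
2. 1058.824ms @ 3 + 211.765ms (3/5)
3. 1270.588ms @ 18/5 + 211.765ms (3/5)
4. 1482.353ms @ 21/5 + 211.765ms (3/5)
5. 1694.118ms @ 24/5 + 211.765ms (3/5)
6. 1905.882ms @ 27/5 + 211.765ms (3/5)

note 5 onset = 24/5b = 1694.118ms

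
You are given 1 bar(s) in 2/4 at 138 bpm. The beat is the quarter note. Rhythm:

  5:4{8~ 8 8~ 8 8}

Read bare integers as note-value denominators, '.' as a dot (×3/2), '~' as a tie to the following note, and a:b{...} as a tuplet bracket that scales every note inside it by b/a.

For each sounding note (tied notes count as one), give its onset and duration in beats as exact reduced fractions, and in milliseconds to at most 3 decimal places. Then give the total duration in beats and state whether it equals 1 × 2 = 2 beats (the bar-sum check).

1) 0.0ms=0b +347.826ms=4/5b
2) 347.826ms=4/5b +347.826ms=4/5b
3) 695.652ms=8/5b +173.913ms=2/5b
Σ=2b of 2 (138bpm 2/4) — PASS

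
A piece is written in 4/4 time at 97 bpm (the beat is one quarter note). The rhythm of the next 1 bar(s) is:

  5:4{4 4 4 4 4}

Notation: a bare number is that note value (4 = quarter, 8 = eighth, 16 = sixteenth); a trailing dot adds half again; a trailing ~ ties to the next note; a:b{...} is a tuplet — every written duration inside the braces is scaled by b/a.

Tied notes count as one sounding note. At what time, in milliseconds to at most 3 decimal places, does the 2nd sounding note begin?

1. 0.0ms @ 0 + 494.845ms (4/5)
2. 494.845ms @ 4/5 + 494.845ms (4/5)
3. 989.691ms @ 8/5 + 494.845ms (4/5)
4. 1484.536ms @ 12/5 + 494.845ms (4/5)
5. 1979.381ms @ 16/5 + 494.845ms (4/5)

note 2 onset = 4/5b = 494.845ms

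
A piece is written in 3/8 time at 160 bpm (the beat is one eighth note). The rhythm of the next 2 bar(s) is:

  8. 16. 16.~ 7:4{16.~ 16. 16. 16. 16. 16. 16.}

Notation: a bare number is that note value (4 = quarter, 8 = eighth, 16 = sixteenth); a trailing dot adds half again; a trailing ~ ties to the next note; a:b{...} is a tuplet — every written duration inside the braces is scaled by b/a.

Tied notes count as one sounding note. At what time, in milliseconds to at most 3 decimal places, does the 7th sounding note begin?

1. 0.0ms @ 0 + 562.5ms (3/2)
2. 562.5ms @ 3/2 + 281.25ms (3/4)
3. 843.75ms @ 9/4 + 602.679ms (45/28)
4. 1446.429ms @ 27/7 + 160.714ms (3/7)
5. 1607.143ms @ 30/7 + 160.714ms (3/7)
6. 1767.857ms @ 33/7 + 160.714ms (3/7)
7. 1928.571ms @ 36/7 + 160.714ms (3/7)
8. 2089.286ms @ 39/7 + 160.714ms (3/7)

note 7 onset = 36/7b = 1928.571ms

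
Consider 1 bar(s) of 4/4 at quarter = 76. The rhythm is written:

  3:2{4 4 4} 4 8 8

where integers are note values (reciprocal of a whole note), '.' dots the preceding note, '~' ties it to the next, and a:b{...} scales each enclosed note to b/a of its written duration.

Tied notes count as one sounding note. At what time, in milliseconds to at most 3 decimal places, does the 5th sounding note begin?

1. 0.0ms @ 0 + 526.316ms (2/3)
2. 526.316ms @ 2/3 + 526.316ms (2/3)
3. 1052.632ms @ 4/3 + 526.316ms (2/3)
4. 1578.947ms @ 2 + 789.474ms (1)
5. 2368.421ms @ 3 + 394.737ms (1/2)
6. 2763.158ms @ 7/2 + 394.737ms (1/2)

note 5 onset = 3b = 2368.421ms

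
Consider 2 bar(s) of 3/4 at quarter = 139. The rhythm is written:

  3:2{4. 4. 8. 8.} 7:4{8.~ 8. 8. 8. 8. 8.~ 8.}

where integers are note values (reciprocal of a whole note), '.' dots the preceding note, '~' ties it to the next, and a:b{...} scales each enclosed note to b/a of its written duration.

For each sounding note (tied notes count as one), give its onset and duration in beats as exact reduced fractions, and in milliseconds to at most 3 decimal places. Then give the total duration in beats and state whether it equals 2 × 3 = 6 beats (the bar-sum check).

1) 0.0ms=0b +431.655ms=1b
2) 431.655ms=1b +431.655ms=1b
3) 863.309ms=2b +215.827ms=1/2b
4) 1079.137ms=5/2b +215.827ms=1/2b
5) 1294.964ms=3b +369.99ms=6/7b
6) 1664.954ms=27/7b +184.995ms=3/7b
7) 1849.949ms=30/7b +184.995ms=3/7b
8) 2034.943ms=33/7b +184.995ms=3/7b
9) 2219.938ms=36/7b +369.99ms=6/7b
Σ=6b of 6 (139bpm 3/4) — PASS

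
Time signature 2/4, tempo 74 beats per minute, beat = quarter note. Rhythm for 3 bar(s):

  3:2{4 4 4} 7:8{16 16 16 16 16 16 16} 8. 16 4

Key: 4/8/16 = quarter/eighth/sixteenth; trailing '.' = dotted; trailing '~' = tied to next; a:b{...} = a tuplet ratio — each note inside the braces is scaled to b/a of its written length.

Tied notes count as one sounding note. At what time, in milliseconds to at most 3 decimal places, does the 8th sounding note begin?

1. 0.0ms @ 0 + 540.541ms (2/3)
2. 540.541ms @ 2/3 + 540.541ms (2/3)
3. 1081.081ms @ 4/3 + 540.541ms (2/3)
4. 1621.622ms @ 2 + 231.66ms (2/7)
5. 1853.282ms @ 16/7 + 231.66ms (2/7)
6. 2084.942ms @ 18/7 + 231.66ms (2/7)
7. 2316.602ms @ 20/7 + 231.66ms (2/7)
8. 2548.263ms @ 22/7 + 231.66ms (2/7)
9. 2779.923ms @ 24/7 + 231.66ms (2/7)
10. 3011.583ms @ 26/7 + 231.66ms (2/7)
11. 3243.243ms @ 4 + 608.108ms (3/4)
12. 3851.351ms @ 19/4 + 202.703ms (1/4)
13. 4054.054ms @ 5 + 810.811ms (1)

note 8 onset = 22/7b = 2548.263ms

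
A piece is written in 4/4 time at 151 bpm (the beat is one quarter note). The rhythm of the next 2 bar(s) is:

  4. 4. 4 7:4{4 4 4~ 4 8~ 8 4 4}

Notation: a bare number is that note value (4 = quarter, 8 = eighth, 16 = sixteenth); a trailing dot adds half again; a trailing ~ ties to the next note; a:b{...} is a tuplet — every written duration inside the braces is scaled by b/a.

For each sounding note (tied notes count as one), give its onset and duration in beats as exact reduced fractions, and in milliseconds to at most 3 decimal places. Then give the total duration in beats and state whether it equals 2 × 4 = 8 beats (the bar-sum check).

1) 0.0ms=0b +596.026ms=3/2b
2) 596.026ms=3/2b +596.026ms=3/2b
3) 1192.053ms=3b +397.351ms=1b
4) 1589.404ms=4b +227.058ms=4/7b
5) 1816.462ms=32/7b +227.058ms=4/7b
6) 2043.519ms=36/7b +454.115ms=8/7b
7) 2497.635ms=44/7b +227.058ms=4/7b
8) 2724.693ms=48/7b +227.058ms=4/7b
9) 2951.75ms=52/7b +227.058ms=4/7b
Σ=8b of 8 (151bpm 4/4) — PASS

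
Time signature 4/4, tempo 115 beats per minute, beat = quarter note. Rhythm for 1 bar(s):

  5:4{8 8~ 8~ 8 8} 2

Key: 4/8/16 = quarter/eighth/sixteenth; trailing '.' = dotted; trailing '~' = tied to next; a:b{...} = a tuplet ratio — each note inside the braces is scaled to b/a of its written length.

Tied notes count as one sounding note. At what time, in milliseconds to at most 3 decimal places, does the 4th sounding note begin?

1. 0.0ms @ 0 + 208.696ms (2/5)
2. 208.696ms @ 2/5 + 626.087ms (6/5)
3. 834.783ms @ 8/5 + 208.696ms (2/5)
4. 1043.478ms @ 2 + 1043.478ms (2)

note 4 onset = 2b = 1043.478ms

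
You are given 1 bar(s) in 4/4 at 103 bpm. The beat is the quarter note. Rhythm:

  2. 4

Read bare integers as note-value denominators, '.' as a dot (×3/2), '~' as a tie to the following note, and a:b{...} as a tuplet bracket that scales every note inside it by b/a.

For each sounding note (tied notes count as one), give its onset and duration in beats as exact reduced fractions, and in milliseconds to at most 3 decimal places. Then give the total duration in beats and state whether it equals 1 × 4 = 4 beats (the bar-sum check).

1) 0.0ms=0b +1747.573ms=3b
2) 1747.573ms=3b +582.524ms=1b
Σ=4b of 4 (103bpm 4/4) — PASS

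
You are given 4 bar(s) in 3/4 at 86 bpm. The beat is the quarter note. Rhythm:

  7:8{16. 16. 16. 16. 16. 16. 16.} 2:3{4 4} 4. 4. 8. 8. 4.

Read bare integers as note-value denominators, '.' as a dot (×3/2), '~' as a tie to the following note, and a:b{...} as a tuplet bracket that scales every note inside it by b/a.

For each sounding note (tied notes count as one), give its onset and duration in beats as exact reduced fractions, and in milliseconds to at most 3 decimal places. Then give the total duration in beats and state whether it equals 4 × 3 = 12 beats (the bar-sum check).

1) 0.0ms=0b +299.003ms=3/7b
2) 299.003ms=3/7b +299.003ms=3/7b
3) 598.007ms=6/7b +299.003ms=3/7b
4) 897.01ms=9/7b +299.003ms=3/7b
5) 1196.013ms=12/7b +299.003ms=3/7b
6) 1495.017ms=15/7b +299.003ms=3/7b
7) 1794.02ms=18/7b +299.003ms=3/7b
8) 2093.023ms=3b +1046.512ms=3/2b
9) 3139.535ms=9/2b +1046.512ms=3/2b
10) 4186.047ms=6b +1046.512ms=3/2b
11) 5232.558ms=15/2b +1046.512ms=3/2b
12) 6279.07ms=9b +523.256ms=3/4b
13) 6802.326ms=39/4b +523.256ms=3/4b
14) 7325.581ms=21/2b +1046.512ms=3/2b
Σ=12b of 12 (86bpm 3/4) — PASS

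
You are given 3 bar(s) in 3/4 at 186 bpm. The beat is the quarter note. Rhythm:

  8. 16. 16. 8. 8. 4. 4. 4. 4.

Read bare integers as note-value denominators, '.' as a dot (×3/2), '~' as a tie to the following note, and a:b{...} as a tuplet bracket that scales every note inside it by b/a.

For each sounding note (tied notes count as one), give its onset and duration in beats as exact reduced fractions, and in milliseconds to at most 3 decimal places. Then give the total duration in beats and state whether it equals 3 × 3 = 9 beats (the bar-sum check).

1) 0.0ms=0b +241.935ms=3/4b
2) 241.935ms=3/4b +120.968ms=3/8b
3) 362.903ms=9/8b +120.968ms=3/8b
4) 483.871ms=3/2b +241.935ms=3/4b
5) 725.806ms=9/4b +241.935ms=3/4b
6) 967.742ms=3b +483.871ms=3/2b
7) 1451.613ms=9/2b +483.871ms=3/2b
8) 1935.484ms=6b +483.871ms=3/2b
9) 2419.355ms=15/2b +483.871ms=3/2b
Σ=9b of 9 (186bpm 3/4) — PASS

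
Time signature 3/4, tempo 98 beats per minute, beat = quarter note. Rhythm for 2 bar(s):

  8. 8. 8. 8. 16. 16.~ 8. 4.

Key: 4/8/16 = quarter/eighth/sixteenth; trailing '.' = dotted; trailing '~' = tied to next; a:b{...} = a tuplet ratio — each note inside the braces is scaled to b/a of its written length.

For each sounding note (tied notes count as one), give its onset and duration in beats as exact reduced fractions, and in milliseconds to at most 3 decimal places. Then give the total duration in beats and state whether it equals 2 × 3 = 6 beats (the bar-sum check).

1) 0.0ms=0b +459.184ms=3/4b
2) 459.184ms=3/4b +459.184ms=3/4b
3) 918.367ms=3/2b +459.184ms=3/4b
4) 1377.551ms=9/4b +459.184ms=3/4b
5) 1836.735ms=3b +229.592ms=3/8b
6) 2066.327ms=27/8b +688.776ms=9/8b
7) 2755.102ms=9/2b +918.367ms=3/2b
Σ=6b of 6 (98bpm 3/4) — PASS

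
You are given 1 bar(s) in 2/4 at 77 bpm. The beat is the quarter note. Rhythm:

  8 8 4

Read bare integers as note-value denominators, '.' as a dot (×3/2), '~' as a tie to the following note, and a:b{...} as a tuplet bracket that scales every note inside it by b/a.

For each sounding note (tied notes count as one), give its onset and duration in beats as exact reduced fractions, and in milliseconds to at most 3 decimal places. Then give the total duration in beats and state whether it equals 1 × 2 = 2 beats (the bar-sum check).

1) 0.0ms=0b +389.61ms=1/2b
2) 389.61ms=1/2b +389.61ms=1/2b
3) 779.221ms=1b +779.221ms=1b
Σ=2b of 2 (77bpm 2/4) — PASS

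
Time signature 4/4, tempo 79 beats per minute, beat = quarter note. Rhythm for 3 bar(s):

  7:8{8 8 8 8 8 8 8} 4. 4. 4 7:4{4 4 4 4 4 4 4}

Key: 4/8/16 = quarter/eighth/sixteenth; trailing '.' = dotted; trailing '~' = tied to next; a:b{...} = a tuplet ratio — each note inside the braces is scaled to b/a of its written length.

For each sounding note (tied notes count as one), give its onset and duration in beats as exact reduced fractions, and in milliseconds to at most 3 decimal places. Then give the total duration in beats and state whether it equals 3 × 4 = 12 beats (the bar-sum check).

1) 0.0ms=0b +433.996ms=4/7b
2) 433.996ms=4/7b +433.996ms=4/7b
3) 867.993ms=8/7b +433.996ms=4/7b
4) 1301.989ms=12/7b +433.996ms=4/7b
5) 1735.986ms=16/7b +433.996ms=4/7b
6) 2169.982ms=20/7b +433.996ms=4/7b
7) 2603.978ms=24/7b +433.996ms=4/7b
8) 3037.975ms=4b +1139.241ms=3/2b
9) 4177.215ms=11/2b +1139.241ms=3/2b
10) 5316.456ms=7b +759.494ms=1b
11) 6075.949ms=8b +433.996ms=4/7b
12) 6509.946ms=60/7b +433.996ms=4/7b
13) 6943.942ms=64/7b +433.996ms=4/7b
14) 7377.939ms=68/7b +433.996ms=4/7b
15) 7811.935ms=72/7b +433.996ms=4/7b
16) 8245.931ms=76/7b +433.996ms=4/7b
17) 8679.928ms=80/7b +433.996ms=4/7b
Σ=12b of 12 (79bpm 4/4) — PASS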